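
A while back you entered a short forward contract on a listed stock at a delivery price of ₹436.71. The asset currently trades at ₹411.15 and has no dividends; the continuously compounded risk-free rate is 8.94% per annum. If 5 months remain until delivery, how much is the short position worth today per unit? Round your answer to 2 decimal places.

₹9.59

Current fair forward for the remaining 5 months: F = S·e^(r·T), r = 0.0894
F = 411.15 · e^(0.0894 × 5/12) = 411.15 × 1.037952 = 426.7540
Value of long forward = (F − K)·e^(−rT) = (426.7540 − 436.71) · e^(−0.0894·5/12)
= -9.9560 × 0.963435 = -9.59
Short position value = −(long value) = ₹9.59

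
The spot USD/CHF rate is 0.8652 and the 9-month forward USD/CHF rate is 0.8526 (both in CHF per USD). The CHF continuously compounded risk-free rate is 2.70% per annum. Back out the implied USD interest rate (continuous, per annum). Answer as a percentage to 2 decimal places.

4.66%

F = S·e^((r_CHF − r_USD)T) ⇒ r_USD = r_CHF − ln(F/S)/T
ln(0.8526/0.8652) = -0.014670; /(9/12) = -0.019560
r_USD = 0.0270 + 0.019560 = 0.046560
r_USD = 4.66%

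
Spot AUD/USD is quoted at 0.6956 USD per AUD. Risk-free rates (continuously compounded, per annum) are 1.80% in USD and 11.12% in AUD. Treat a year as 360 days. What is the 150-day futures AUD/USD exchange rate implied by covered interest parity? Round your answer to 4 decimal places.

0.6691

F = S·e^((r_USD − r_AUD)T) = 0.6956 · e^((0.0180 − 0.1112) × 150/360)
= 0.6956 · e^-0.038833 = 0.6956 × 0.961911
F = 0.6691 USD per AUD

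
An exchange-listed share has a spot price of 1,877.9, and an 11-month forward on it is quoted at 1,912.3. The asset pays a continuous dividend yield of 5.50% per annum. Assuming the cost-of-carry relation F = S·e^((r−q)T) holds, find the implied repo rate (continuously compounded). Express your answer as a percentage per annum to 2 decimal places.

7.48%

From F = S·e^((r−q)T): (r − q) = ln(F/S)/T
ln(1912.3/1877.9) = ln(1.018318) = 0.018152
(r − q) = 0.018152 / (11/12) = 0.019802
r = ln(F/S)/T + q = 0.019802 + 0.0550 = 0.074802
r = 7.48%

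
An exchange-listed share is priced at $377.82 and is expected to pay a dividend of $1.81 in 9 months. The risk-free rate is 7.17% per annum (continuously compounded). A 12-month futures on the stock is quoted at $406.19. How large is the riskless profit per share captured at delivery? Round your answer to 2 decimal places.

PV(dividends) I = 1.81·e^(−0.0717·9/12) = 1.7152
Fair futures F* = (S − I)·e^(rT) = (377.82 − 1.7152)·e^0.071700 = 376.1048 × 1.074333 = 404.0618
Market $406.19 > fair 404.0618: forward overpriced → cash-and-carry (borrow at r, buy the stock and collect the dividends, short the forward).
Profit at T = |F_mkt − F*| = |406.19 − 404.0618| = $2.13 per share

$2.13 per share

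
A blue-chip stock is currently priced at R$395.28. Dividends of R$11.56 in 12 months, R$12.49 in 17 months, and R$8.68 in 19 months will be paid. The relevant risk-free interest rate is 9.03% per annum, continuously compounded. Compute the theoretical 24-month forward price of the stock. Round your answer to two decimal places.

PV(dividends) I = 11.56·e^(−0.0903·12/12) + 12.49·e^(−0.0903·17/12) + 8.68·e^(−0.0903·19/12)
I = 10.5619 + 10.9902 + 7.5236 = 29.0757
F = (S − I)·e^(rT) = (395.28 − 29.0757) · e^(0.0903·24/12)
= 366.2043 · e^0.180600 = 366.2043 × 1.197936 = R$438.69

R$438.69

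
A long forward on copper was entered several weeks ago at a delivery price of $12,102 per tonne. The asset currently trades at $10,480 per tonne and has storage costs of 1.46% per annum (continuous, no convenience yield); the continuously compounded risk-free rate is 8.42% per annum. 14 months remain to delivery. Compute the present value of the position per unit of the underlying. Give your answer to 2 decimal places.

-$309.67 per tonne

Current fair forward for the remaining 14 months: F = S·e^((r + u)·T), (r + u) = 0.0842 + 0.0146 = 0.0988
F = 10480 · e^(0.0988 × 14/12) = 10480 × 1.12217264 = 11760.3693
Value of long forward = (F − K)·e^(−rT) = (11760.3693 − 12102) · e^(−0.0842·14/12)
= -341.6307 × 0.90643738 = -309.67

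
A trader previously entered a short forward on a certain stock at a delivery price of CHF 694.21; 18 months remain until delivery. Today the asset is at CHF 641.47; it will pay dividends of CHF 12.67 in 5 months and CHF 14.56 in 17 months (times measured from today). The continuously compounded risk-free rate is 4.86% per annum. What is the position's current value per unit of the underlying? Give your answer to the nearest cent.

PV(remaining dividends) I = 12.67·e^(−0.0486·5/12) + 14.56·e^(−0.0486·17/12) = 26.0073
Current forward F = (S − I)·e^(rT) = (641.47 − 26.0073)·e^(0.0486·18/12) = 615.4627 × 1.075623 = 662.0058
Value (long) = (F − K)·e^(−rT) = (662.0058 − 694.21) × 0.929694 = -29.9401
Short position value = −(long value) = CHF 29.94

CHF 29.94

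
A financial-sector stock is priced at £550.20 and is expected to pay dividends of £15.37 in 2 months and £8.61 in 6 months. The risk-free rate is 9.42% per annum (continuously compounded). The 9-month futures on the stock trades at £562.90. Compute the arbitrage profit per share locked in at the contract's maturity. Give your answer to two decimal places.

PV(dividends) I = 15.37·e^(−0.0942·2/12) + 8.61·e^(−0.0942·6/12) = 23.3444
Fair futures F* = (S − I)·e^(rT) = (550.20 − 23.3444)·e^0.070650 = 526.8556 × 1.073206 = 565.4246
Market £562.90 < fair 565.4246: forward underpriced → reverse cash-and-carry (short the stock, invest proceeds at r, pay the dividends, go long the forward).
Profit at T = |F_mkt − F*| = |562.90 − 565.4246| = £2.52 per share

£2.52 per share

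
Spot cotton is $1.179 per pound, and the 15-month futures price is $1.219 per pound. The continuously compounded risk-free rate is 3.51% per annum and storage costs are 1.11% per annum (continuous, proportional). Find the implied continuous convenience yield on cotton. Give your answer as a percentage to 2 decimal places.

F = S·e^((r+u−y)T) ⇒ (r+u−y) = ln(F/S)/T
ln(1.219/1.179) = 0.033364; /T ⇒ 0.026691
y = r + u − ln(F/S)/T = 0.0351 + 0.0111 − 0.026691 = 0.019509
y = 1.95%

1.95%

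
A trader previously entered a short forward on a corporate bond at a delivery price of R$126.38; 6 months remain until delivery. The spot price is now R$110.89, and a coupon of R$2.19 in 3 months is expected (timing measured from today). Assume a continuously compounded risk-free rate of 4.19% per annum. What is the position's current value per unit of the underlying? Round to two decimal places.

PV(remaining coupons) I = 2.19·e^(−0.0419·3/12) = 2.1672
Current forward F = (S − I)·e^(rT) = (110.89 − 2.1672)·e^(0.0419·6/12) = 108.7228 × 1.021171 = 111.0246
Value (long) = (F − K)·e^(−rT) = (111.0246 − 126.38) × 0.979268 = -15.0371
Short position value = −(long value) = R$15.04

R$15.04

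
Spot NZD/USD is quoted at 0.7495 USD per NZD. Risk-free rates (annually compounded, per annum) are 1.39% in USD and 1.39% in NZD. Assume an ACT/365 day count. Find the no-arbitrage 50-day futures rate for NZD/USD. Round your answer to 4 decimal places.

By covered interest parity, F = S · (1+r_USD)^T / (1+r_NZD)^T
= 0.7495 × 1.001893 / 1.001893 = 0.7495 × 1.000000
F = 0.7495 USD per NZD

0.7495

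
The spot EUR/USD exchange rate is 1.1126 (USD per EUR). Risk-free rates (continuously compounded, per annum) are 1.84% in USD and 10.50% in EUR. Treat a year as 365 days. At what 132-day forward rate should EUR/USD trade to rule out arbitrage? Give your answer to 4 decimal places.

F = S·e^((r_USD − r_EUR)T) = 1.1126 · e^((0.0184 − 0.1050) × 132/365)
= 1.1126 · e^-0.031318 = 1.1126 × 0.969167
F = 1.0783 USD per EUR

1.0783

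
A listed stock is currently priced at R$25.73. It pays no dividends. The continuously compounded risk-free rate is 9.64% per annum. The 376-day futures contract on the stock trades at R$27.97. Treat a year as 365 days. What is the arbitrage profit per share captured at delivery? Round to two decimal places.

Fair futures: F* = S·e^(carry·T), with carry = r = 0.0964
F* = 25.73 · e^(0.0964 × 376/365) = 25.73 · e^0.099305 = 25.73 × 1.104403 = R$28.4163
Market R$27.97 < fair R$28.4163: forward underpriced → reverse cash-and-carry (short spot, go long the forward).
At maturity, profit = |F_mkt − F*| = |27.97 − 28.4163| = R$0.45 per share

R$0.45 per share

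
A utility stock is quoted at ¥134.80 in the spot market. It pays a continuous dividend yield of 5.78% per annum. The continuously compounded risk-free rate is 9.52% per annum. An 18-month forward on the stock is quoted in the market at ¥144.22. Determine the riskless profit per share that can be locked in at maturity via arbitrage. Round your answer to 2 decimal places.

¥1.64 per share

Fair forward: F* = S·e^(carry·T), with carry = (r − q) = 0.0952 − 0.0578 = 0.0374
F* = 134.80 · e^(0.0374 × 18/12) = 134.80 · e^0.056100 = 134.80 × 1.057703 = ¥142.5784
Market ¥144.22 > fair ¥142.5784: forward overpriced → cash-and-carry (buy spot, short the forward).
At maturity, profit = |F_mkt − F*| = |144.22 − 142.5784| = ¥1.64 per share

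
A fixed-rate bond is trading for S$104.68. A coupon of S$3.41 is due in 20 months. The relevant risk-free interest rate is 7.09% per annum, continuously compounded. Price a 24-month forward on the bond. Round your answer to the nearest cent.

PV(coupons) I = 3.41·e^(−0.0709·20/12)
I = 3.0299
F = (S − I)·e^(rT) = (104.68 − 3.0299) · e^(0.0709·24/12)
= 101.6501 · e^0.141800 = 101.6501 × 1.152346 = S$117.14

S$117.14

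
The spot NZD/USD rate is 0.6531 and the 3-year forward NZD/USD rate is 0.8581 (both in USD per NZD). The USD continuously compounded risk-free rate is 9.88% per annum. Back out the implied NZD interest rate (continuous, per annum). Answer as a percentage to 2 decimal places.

0.78%

F = S·e^((r_USD − r_NZD)T) ⇒ r_NZD = r_USD − ln(F/S)/T
ln(0.8581/0.6531) = 0.272990; /(3) = 0.090997
r_NZD = 0.0988 − 0.090997 = 0.007803
r_NZD = 0.78%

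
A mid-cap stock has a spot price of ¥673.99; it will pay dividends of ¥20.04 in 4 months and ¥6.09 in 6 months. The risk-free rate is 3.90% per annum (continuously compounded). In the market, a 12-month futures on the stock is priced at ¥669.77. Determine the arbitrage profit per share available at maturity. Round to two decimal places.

PV(dividends) I = 20.04·e^(−0.0390·4/12) + 6.09·e^(−0.0390·6/12) = 25.7536
Fair futures F* = (S − I)·e^(rT) = (673.99 − 25.7536)·e^0.039000 = 648.2364 × 1.039770 = 674.0168
Market ¥669.77 < fair 674.0168: forward underpriced → reverse cash-and-carry (short the stock, invest proceeds at r, pay the dividends, go long the forward).
Profit at T = |F_mkt − F*| = |669.77 − 674.0168| = ¥4.25 per share

¥4.25 per share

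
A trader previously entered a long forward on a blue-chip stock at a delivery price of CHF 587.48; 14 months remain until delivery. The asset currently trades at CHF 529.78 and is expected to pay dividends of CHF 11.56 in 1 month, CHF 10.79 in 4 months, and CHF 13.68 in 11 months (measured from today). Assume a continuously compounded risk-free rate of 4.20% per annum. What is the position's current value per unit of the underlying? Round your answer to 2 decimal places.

PV(remaining dividends) I = 11.56·e^(−0.0420·1/12) + 10.79·e^(−0.0420·4/12) + 13.68·e^(−0.0420·11/12) = 35.3229
Current forward F = (S − I)·e^(rT) = (529.78 − 35.3229)·e^(0.0420·14/12) = 494.4571 × 1.050220 = 519.2887
Value (long) = (F − K)·e^(−rT) = (519.2887 − 587.48) × 0.952181 = -64.9305
Value = -CHF 64.93

-CHF 64.93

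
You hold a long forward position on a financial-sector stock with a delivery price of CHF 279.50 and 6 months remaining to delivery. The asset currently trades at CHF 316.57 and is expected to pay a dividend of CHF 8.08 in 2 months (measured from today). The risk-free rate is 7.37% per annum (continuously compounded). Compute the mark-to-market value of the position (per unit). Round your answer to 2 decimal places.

CHF 39.20

PV(remaining dividends) I = 8.08·e^(−0.0737·2/12) = 7.9814
Current forward F = (S − I)·e^(rT) = (316.57 − 7.9814)·e^(0.0737·6/12) = 308.5886 × 1.037537 = 320.1721
Value (long) = (F − K)·e^(−rT) = (320.1721 − 279.50) × 0.963821 = 39.2006
Value = CHF 39.20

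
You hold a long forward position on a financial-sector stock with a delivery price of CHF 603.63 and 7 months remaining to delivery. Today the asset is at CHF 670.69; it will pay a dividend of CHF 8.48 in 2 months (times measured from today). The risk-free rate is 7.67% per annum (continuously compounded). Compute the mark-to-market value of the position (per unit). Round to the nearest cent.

PV(remaining dividends) I = 8.48·e^(−0.0767·2/12) = 8.3723
Current forward F = (S − I)·e^(rT) = (670.69 − 8.3723)·e^(0.0767·7/12) = 662.3177 × 1.045758 = 692.6240
Value (long) = (F − K)·e^(−rT) = (692.6240 − 603.63) × 0.956244 = 85.1000
Value = CHF 85.10

CHF 85.10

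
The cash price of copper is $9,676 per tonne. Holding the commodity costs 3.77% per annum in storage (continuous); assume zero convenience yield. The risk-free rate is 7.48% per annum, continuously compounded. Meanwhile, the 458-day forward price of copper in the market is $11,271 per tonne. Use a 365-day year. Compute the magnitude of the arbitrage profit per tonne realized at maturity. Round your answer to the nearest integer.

Fair forward: F* = S·e^(carry·T), with carry = (r + u) = 0.0748 + 0.0377 = 0.1125
F* = 9676 · e^(0.1125 × 458/365) = 9676 · e^0.141164 = 9676 × 1.151613 = $11143.0074
Market $11271 > fair $11143.0074: forward overpriced → cash-and-carry (buy spot, short the forward).
At maturity, profit = |F_mkt − F*| = |11271 − 11143.0074| = $128 per tonne

$128 per tonne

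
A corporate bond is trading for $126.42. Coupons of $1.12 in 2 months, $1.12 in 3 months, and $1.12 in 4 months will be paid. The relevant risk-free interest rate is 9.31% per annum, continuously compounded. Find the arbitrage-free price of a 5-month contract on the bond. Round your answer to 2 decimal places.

$128.01

PV(coupons) I = 1.12·e^(−0.0931·2/12) + 1.12·e^(−0.0931·3/12) + 1.12·e^(−0.0931·4/12)
I = 1.1028 + 1.0942 + 1.0858 = 3.2828
F = (S − I)·e^(rT) = (126.42 − 3.2828) · e^(0.0931·5/12)
= 123.1372 · e^0.038792 = 123.1372 × 1.039554 = $128.01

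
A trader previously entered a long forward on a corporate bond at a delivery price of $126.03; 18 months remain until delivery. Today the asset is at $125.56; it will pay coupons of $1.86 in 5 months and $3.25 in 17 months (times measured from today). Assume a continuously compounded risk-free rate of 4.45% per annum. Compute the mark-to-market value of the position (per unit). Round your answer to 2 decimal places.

PV(remaining coupons) I = 1.86·e^(−0.0445·5/12) + 3.25·e^(−0.0445·17/12) = 4.8773
Current forward F = (S − I)·e^(rT) = (125.56 − 4.8773)·e^(0.0445·18/12) = 120.6827 × 1.069028 = 129.0132
Value (long) = (F − K)·e^(−rT) = (129.0132 − 126.03) × 0.935429 = 2.7906
Value = $2.79

$2.79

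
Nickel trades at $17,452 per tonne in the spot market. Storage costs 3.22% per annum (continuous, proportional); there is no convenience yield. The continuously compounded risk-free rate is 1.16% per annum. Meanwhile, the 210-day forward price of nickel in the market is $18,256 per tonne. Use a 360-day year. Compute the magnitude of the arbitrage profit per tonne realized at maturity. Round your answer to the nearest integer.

Fair forward: F* = S·e^(carry·T), with carry = (r + u) = 0.0116 + 0.0322 = 0.0438
F* = 17452 · e^(0.0438 × 210/360) = 17452 · e^0.025550 = 17452 × 1.025879 = $17903.6403
Market $18256 > fair $17903.6403: forward overpriced → cash-and-carry (buy spot, short the forward).
At maturity, profit = |F_mkt − F*| = |18256 − 17903.6403| = $352 per tonne

$352 per tonne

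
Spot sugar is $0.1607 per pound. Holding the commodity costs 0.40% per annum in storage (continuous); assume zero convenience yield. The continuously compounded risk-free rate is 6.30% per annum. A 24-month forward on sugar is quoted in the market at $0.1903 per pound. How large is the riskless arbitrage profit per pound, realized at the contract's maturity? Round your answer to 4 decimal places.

$0.0066 per pound

Fair forward: F* = S·e^(carry·T), with carry = (r + u) = 0.0630 + 0.0040 = 0.0670
F* = 0.1607 · e^(0.0670 × 24/12) = 0.1607 · e^0.134000 = 0.1607 × 1.143393 = $0.1837
Market $0.1903 > fair $0.1837: forward overpriced → cash-and-carry (buy spot, short the forward).
At maturity, profit = |F_mkt − F*| = |0.1903 − 0.1837| = $0.0066 per pound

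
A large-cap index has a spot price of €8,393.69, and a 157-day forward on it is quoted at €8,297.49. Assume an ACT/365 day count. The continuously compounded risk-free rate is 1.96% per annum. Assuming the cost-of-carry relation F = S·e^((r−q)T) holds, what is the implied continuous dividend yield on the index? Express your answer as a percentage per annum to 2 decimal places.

4.64%

From F = S·e^((r−q)T): (r − q) = ln(F/S)/T
ln(8297.49/8393.69) = ln(0.988539) = -0.011527
(r − q) = -0.011527 / (157/365) = -0.026798
q = r − ln(F/S)/T = 0.0196 + 0.026798 = 0.046398
q = 4.64%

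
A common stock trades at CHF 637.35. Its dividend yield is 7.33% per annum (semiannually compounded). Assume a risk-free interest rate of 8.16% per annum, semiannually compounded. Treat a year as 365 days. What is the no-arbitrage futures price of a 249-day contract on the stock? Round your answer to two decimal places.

F = S · (1+r/2)^(2T) / (1+q/2)^(2T)
= 637.35 × 1.056077 / 1.050336 = 637.35 × 1.005466
F = CHF 640.83

CHF 640.83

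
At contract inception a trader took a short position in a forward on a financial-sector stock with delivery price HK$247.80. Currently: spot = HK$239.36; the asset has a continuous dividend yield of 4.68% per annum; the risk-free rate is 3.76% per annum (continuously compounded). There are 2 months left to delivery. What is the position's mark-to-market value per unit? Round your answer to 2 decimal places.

HK$8.75

Current fair forward for the remaining 2 months: F = S·e^((r − q)·T), (r − q) = 0.0376 − 0.0468 = -0.0092
F = 239.36 · e^(-0.0092 × 2/12) = 239.36 × 0.998468 = 238.9933
Value of long forward = (F − K)·e^(−rT) = (238.9933 − 247.80) · e^(−0.0376·2/12)
= -8.8067 × 0.993753 = -8.75
Short position value = −(long value) = HK$8.75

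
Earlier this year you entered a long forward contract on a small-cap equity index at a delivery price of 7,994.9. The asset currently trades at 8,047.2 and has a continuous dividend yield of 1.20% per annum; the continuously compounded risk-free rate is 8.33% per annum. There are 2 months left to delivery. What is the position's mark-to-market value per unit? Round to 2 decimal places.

146.45

Current fair forward for the remaining 2 months: F = S·e^((r − q)·T), (r − q) = 0.0833 − 0.0120 = 0.0713
F = 8047.2 · e^(0.0713 × 2/12) = 8047.2 × 1.01195422 = 8143.3980
Value of long forward = (F − K)·e^(−rT) = (8143.3980 − 7994.9) · e^(−0.0833·2/12)
= 148.4980 × 0.98621260 = 146.45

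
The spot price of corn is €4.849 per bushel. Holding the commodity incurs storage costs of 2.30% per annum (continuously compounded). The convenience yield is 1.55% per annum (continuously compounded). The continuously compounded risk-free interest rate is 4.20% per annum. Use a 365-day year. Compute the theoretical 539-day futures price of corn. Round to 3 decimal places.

€5.217 per bushel

Net carry = r + u − y = 0.0420 + 0.0230 − 0.0155 = 0.0495
F = S·e^((r+u−y)T) = 4.849 · e^(0.0495 × 539/365) = 4.849 · e^0.073097
= 4.849 × 1.075835 = €5.217 per bushel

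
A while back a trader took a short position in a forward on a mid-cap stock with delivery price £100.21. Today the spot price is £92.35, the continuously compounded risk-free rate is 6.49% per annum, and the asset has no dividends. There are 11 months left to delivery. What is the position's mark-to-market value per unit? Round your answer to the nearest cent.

Current fair forward for the remaining 11 months: F = S·e^(r·T), r = 0.0649
F = 92.35 · e^(0.0649 × 11/12) = 92.35 × 1.061297 = 98.0108
Value of long forward = (F − K)·e^(−rT) = (98.0108 − 100.21) · e^(−0.0649·11/12)
= -2.1992 × 0.942243 = -2.07
Short position value = −(long value) = £2.07

£2.07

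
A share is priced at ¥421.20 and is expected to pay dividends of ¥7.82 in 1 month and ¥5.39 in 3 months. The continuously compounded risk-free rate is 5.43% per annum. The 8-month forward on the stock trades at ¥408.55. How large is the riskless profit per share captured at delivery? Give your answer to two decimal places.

PV(dividends) I = 7.82·e^(−0.0543·1/12) + 5.39·e^(−0.0543·3/12) = 13.1020
Fair forward F* = (S − I)·e^(rT) = (421.20 − 13.1020)·e^0.036200 = 408.0980 × 1.036863 = 423.1417
Market ¥408.55 < fair 423.1417: forward underpriced → reverse cash-and-carry (short the stock, invest proceeds at r, pay the dividends, go long the forward).
Profit at T = |F_mkt − F*| = |408.55 − 423.1417| = ¥14.59 per share

¥14.59 per share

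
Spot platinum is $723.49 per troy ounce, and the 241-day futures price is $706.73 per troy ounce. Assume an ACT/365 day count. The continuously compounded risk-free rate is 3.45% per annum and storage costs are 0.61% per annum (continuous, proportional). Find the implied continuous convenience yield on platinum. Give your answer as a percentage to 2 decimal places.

7.61%

F = S·e^((r+u−y)T) ⇒ (r+u−y) = ln(F/S)/T
ln(706.73/723.49) = -0.023438; /T ⇒ -0.035497
y = r + u − ln(F/S)/T = 0.0345 + 0.0061 + 0.035497 = 0.076097
y = 7.61%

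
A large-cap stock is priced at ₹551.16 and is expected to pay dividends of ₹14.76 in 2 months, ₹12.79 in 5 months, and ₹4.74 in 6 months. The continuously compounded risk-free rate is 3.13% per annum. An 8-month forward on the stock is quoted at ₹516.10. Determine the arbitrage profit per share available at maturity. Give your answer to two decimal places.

PV(dividends) I = 14.76·e^(−0.0313·2/12) + 12.79·e^(−0.0313·5/12) + 4.74·e^(−0.0313·6/12) = 31.9739
Fair forward F* = (S − I)·e^(rT) = (551.16 − 31.9739)·e^0.020867 = 519.1861 × 1.021086 = 530.1337
Market ₹516.10 < fair 530.1337: forward underpriced → reverse cash-and-carry (short the stock, invest proceeds at r, pay the dividends, go long the forward).
Profit at T = |F_mkt − F*| = |516.10 − 530.1337| = ₹14.03 per share

₹14.03 per share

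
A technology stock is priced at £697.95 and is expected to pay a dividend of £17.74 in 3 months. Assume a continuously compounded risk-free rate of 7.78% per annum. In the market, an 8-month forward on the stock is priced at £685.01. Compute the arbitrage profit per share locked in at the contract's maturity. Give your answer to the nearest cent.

£31.77 per share

PV(dividends) I = 17.74·e^(−0.0778·3/12) = 17.3983
Fair forward F* = (S − I)·e^(rT) = (697.95 − 17.3983)·e^0.051867 = 680.5517 × 1.053236 = 716.7816
Market £685.01 < fair 716.7816: forward underpriced → reverse cash-and-carry (short the stock, invest proceeds at r, pay the dividends, go long the forward).
Profit at T = |F_mkt − F*| = |685.01 − 716.7816| = £31.77 per share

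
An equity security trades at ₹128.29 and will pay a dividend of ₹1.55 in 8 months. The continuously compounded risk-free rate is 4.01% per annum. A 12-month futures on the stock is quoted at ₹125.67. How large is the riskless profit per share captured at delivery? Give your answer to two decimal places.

PV(dividends) I = 1.55·e^(−0.0401·8/12) = 1.5091
Fair futures F* = (S − I)·e^(rT) = (128.29 − 1.5091)·e^0.040100 = 126.7809 × 1.040915 = 131.9681
Market ₹125.67 < fair 131.9681: forward underpriced → reverse cash-and-carry (short the stock, invest proceeds at r, pay the dividends, go long the forward).
Profit at T = |F_mkt − F*| = |125.67 − 131.9681| = ₹6.30 per share

₹6.30 per share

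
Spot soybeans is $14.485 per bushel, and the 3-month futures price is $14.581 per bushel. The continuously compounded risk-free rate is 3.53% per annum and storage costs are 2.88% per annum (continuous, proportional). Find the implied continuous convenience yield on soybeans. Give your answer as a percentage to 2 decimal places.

F = S·e^((r+u−y)T) ⇒ (r+u−y) = ln(F/S)/T
ln(14.581/14.485) = 0.006606; /T ⇒ 0.026424
y = r + u − ln(F/S)/T = 0.0353 + 0.0288 − 0.026424 = 0.037676
y = 3.77%

3.77%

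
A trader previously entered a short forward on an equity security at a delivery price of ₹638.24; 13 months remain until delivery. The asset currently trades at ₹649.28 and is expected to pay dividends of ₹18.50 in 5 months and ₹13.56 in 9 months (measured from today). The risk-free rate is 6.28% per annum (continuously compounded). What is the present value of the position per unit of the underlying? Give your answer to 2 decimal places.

-₹22.06

PV(remaining dividends) I = 18.50·e^(−0.0628·5/12) + 13.56·e^(−0.0628·9/12) = 30.9583
Current forward F = (S − I)·e^(rT) = (649.28 − 30.9583)·e^(0.0628·13/12) = 618.3217 × 1.070401 = 661.8522
Value (long) = (F − K)·e^(−rT) = (661.8522 − 638.24) × 0.934229 = 22.0592
Short position value = −(long value) = -₹22.06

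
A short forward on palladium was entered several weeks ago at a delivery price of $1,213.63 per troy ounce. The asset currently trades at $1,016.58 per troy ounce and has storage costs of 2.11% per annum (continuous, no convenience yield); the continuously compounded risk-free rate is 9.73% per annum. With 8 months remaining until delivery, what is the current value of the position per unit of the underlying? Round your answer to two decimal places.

Current fair forward for the remaining 8 months: F = S·e^((r + u)·T), (r + u) = 0.0973 + 0.0211 = 0.1184
F = 1016.58 · e^(0.1184 × 8/12) = 1016.58 × 1.08213218 = 1100.0739
Value of long forward = (F − K)·e^(−rT) = (1100.0739 − 1213.63) · e^(−0.0973·8/12)
= -113.5561 × 0.93719241 = -106.42
Short position value = −(long value) = $106.42

$106.42 per troy ounce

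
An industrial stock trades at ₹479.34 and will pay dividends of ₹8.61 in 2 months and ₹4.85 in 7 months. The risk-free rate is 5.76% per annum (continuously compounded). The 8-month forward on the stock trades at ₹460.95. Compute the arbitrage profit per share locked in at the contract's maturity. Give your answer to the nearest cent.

₹23.42 per share

PV(dividends) I = 8.61·e^(−0.0576·2/12) + 4.85·e^(−0.0576·7/12) = 13.2175
Fair forward F* = (S − I)·e^(rT) = (479.34 − 13.2175)·e^0.038400 = 466.1225 × 1.039147 = 484.3698
Market ₹460.95 < fair 484.3698: forward underpriced → reverse cash-and-carry (short the stock, invest proceeds at r, pay the dividends, go long the forward).
Profit at T = |F_mkt − F*| = |460.95 − 484.3698| = ₹23.42 per share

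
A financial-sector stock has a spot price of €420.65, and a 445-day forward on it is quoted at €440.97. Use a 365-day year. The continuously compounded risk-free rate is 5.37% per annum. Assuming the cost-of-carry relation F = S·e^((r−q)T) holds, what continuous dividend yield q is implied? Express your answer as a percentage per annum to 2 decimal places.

1.50%

From F = S·e^((r−q)T): (r − q) = ln(F/S)/T
ln(440.97/420.65) = ln(1.048306) = 0.047176
(r − q) = 0.047176 / (445/365) = 0.038695
q = r − ln(F/S)/T = 0.0537 − 0.038695 = 0.015005
q = 1.50%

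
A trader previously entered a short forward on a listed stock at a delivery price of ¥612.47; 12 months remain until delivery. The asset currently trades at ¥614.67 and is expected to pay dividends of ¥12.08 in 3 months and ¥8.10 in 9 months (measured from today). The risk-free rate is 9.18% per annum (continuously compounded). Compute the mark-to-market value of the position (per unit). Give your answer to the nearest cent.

PV(remaining dividends) I = 12.08·e^(−0.0918·3/12) + 8.10·e^(−0.0918·9/12) = 19.3670
Current forward F = (S − I)·e^(rT) = (614.67 − 19.3670)·e^(0.0918·12/12) = 595.3030 × 1.096146 = 652.5390
Value (long) = (F − K)·e^(−rT) = (652.5390 − 612.47) × 0.912288 = 36.5545
Short position value = −(long value) = -¥36.55

-¥36.55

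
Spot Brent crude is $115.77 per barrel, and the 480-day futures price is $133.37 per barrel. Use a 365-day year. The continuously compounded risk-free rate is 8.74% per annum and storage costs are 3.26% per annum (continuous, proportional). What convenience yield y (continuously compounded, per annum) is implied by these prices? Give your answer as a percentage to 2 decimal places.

F = S·e^((r+u−y)T) ⇒ (r+u−y) = ln(F/S)/T
ln(133.37/115.77) = 0.141522; /T ⇒ 0.107616
y = r + u − ln(F/S)/T = 0.0874 + 0.0326 − 0.107616 = 0.012384
y = 1.24%

1.24%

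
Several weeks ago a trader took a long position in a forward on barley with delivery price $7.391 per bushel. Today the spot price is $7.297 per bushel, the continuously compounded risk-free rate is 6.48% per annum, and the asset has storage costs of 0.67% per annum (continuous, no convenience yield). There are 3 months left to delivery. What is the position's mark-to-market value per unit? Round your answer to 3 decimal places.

Current fair forward for the remaining 3 months: F = S·e^((r + u)·T), (r + u) = 0.0648 + 0.0067 = 0.0715
F = 7.297 · e^(0.0715 × 3/12) = 7.297 × 1.018036 = 7.4286
Value of long forward = (F − K)·e^(−rT) = (7.4286 − 7.391) · e^(−0.0648·3/12)
= 0.0376 × 0.983931 = 0.037

$0.037 per bushel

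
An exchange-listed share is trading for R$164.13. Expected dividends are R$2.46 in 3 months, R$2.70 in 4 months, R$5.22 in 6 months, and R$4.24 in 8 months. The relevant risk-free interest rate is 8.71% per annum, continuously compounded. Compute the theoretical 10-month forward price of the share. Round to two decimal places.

R$161.40

PV(dividends) I = 2.46·e^(−0.0871·3/12) + 2.70·e^(−0.0871·4/12) + 5.22·e^(−0.0871·6/12) + 4.24·e^(−0.0871·8/12)
I = 2.4070 + 2.6227 + 4.9975 + 4.0008 = 14.0280
F = (S − I)·e^(rT) = (164.13 − 14.0280) · e^(0.0871·10/12)
= 150.1020 · e^0.072583 = 150.1020 × 1.075282 = R$161.40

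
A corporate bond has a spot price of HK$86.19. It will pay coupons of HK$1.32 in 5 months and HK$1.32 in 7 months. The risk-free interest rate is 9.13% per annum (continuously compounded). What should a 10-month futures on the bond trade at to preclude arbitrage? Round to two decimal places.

PV(coupons) I = 1.32·e^(−0.0913·5/12) + 1.32·e^(−0.0913·7/12)
I = 1.2707 + 1.2515 = 2.5222
F = (S − I)·e^(rT) = (86.19 − 2.5222) · e^(0.0913·10/12)
= 83.6678 · e^0.076083 = 83.6678 × 1.079052 = HK$90.28

HK$90.28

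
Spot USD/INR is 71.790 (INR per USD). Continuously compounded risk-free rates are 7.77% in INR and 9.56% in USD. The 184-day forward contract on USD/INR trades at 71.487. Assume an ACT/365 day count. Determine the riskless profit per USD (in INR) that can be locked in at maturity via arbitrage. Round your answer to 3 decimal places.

Fair forward: F* = S·e^(carry·T), with carry = (r_INR − r_USD) = 0.0777 − 0.0956 = -0.0179
F* = 71.790 · e^(-0.0179 × 184/365) = 71.790 · e^-0.009024 = 71.790 × 0.991017 = 71.1451
Market 71.487 > fair 71.1451: forward overpriced → cash-and-carry (buy spot, short the forward).
At maturity, profit = |F_mkt − F*| = |71.487 − 71.1451| = 0.342 per USD (in INR)

0.342 per USD (in INR)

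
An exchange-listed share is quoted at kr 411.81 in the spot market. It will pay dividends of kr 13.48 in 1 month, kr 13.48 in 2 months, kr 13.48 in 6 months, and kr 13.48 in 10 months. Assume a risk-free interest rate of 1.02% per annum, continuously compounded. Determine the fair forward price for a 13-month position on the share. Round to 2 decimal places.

PV(dividends) I = 13.48·e^(−0.0102·1/12) + 13.48·e^(−0.0102·2/12) + 13.48·e^(−0.0102·6/12) + 13.48·e^(−0.0102·10/12)
I = 13.4685 + 13.4571 + 13.4114 + 13.3659 = 53.7029
F = (S − I)·e^(rT) = (411.81 − 53.7029) · e^(0.0102·13/12)
= 358.1071 · e^0.011050 = 358.1071 × 1.011111 = kr 362.09

kr 362.09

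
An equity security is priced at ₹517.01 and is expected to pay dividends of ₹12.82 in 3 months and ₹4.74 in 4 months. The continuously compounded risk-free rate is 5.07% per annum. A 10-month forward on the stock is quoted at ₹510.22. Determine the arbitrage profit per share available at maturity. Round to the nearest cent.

₹11.04 per share

PV(dividends) I = 12.82·e^(−0.0507·3/12) + 4.74·e^(−0.0507·4/12) = 17.3191
Fair forward F* = (S − I)·e^(rT) = (517.01 − 17.3191)·e^0.042250 = 499.6909 × 1.043155 = 521.2551
Market ₹510.22 < fair 521.2551: forward underpriced → reverse cash-and-carry (short the stock, invest proceeds at r, pay the dividends, go long the forward).
Profit at T = |F_mkt − F*| = |510.22 − 521.2551| = ₹11.04 per share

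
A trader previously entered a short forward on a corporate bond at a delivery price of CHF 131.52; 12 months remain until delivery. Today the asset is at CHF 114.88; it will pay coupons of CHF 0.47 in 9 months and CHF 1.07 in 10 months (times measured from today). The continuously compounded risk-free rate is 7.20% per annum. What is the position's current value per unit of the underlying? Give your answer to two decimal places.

PV(remaining coupons) I = 0.47·e^(−0.0720·9/12) + 1.07·e^(−0.0720·10/12) = 1.4530
Current forward F = (S − I)·e^(rT) = (114.88 − 1.4530)·e^(0.0720·12/12) = 113.4270 × 1.074655 = 121.8949
Value (long) = (F − K)·e^(−rT) = (121.8949 − 131.52) × 0.930531 = -8.9565
Short position value = −(long value) = CHF 8.96

CHF 8.96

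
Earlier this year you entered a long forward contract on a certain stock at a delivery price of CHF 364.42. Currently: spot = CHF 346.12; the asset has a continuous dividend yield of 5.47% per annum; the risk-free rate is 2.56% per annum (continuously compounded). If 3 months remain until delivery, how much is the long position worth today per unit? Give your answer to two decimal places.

Current fair forward for the remaining 3 months: F = S·e^((r − q)·T), (r − q) = 0.0256 − 0.0547 = -0.0291
F = 346.12 · e^(-0.0291 × 3/12) = 346.12 × 0.992751 = 343.6110
Value of long forward = (F − K)·e^(−rT) = (343.6110 − 364.42) · e^(−0.0256·3/12)
= -20.8090 × 0.993620 = -20.68

-CHF 20.68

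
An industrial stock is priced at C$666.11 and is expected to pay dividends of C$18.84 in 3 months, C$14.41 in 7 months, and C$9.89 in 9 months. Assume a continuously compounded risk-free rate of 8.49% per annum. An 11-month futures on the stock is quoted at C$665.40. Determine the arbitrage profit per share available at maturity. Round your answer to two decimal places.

C$9.83 per share

PV(dividends) I = 18.84·e^(−0.0849·3/12) + 14.41·e^(−0.0849·7/12) + 9.89·e^(−0.0849·9/12) = 41.4379
Fair futures F* = (S − I)·e^(rT) = (666.11 − 41.4379)·e^0.077825 = 624.6721 × 1.080933 = 675.2287
Market C$665.40 < fair 675.2287: forward underpriced → reverse cash-and-carry (short the stock, invest proceeds at r, pay the dividends, go long the forward).
Profit at T = |F_mkt − F*| = |665.40 − 675.2287| = C$9.83 per share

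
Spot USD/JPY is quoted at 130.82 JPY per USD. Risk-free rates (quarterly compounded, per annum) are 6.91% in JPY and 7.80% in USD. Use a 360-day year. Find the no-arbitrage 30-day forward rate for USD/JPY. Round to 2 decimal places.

By covered interest parity, F = S · (1+r_JPY/4)^(4T) / (1+r_USD/4)^(4T)
= 130.82 × 1.005725 / 1.006458 = 130.82 × 0.999272
F = 130.72 JPY per USD

130.72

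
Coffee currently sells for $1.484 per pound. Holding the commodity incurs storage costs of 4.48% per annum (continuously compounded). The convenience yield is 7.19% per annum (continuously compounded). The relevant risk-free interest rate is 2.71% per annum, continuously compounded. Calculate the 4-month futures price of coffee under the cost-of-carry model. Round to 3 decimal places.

$1.484 per pound

Net carry = r + u − y = 0.0271 + 0.0448 − 0.0719 = 0.0000
F = S·e^((r+u−y)T) = 1.484 · e^(0.0000 × 4/12) = 1.484 · e^0.000000
= 1.484 × 1.000000 = $1.484 per pound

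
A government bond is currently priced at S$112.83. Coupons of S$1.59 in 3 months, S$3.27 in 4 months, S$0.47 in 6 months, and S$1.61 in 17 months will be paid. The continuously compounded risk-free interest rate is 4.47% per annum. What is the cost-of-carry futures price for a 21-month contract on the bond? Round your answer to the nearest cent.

PV(coupons) I = 1.59·e^(−0.0447·3/12) + 3.27·e^(−0.0447·4/12) + 0.47·e^(−0.0447·6/12) + 1.61·e^(−0.0447·17/12)
I = 1.5723 + 3.2216 + 0.4596 + 1.5112 = 6.7647
F = (S − I)·e^(rT) = (112.83 − 6.7647) · e^(0.0447·21/12)
= 106.0653 · e^0.078225 = 106.0653 × 1.081366 = S$114.70

S$114.70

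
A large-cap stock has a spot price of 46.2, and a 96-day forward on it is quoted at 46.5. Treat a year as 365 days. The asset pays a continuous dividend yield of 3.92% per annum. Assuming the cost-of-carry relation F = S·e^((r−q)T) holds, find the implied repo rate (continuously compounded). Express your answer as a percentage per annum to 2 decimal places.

6.38%

From F = S·e^((r−q)T): (r − q) = ln(F/S)/T
ln(46.5/46.2) = ln(1.006494) = 0.006473
(r − q) = 0.006473 / (96/365) = 0.024611
r = ln(F/S)/T + q = 0.024611 + 0.0392 = 0.063811
r = 6.38%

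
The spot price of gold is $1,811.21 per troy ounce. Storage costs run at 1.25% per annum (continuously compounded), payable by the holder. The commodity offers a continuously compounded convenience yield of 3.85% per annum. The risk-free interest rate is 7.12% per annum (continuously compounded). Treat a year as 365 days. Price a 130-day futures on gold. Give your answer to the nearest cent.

Net carry = r + u − y = 0.0712 + 0.0125 − 0.0385 = 0.0452
F = S·e^((r+u−y)T) = 1811.21 · e^(0.0452 × 130/365) = 1811.21 · e^0.01609863
= 1811.21 × 1.01622891 = $1,840.60 per troy ounce

$1,840.60 per troy ounce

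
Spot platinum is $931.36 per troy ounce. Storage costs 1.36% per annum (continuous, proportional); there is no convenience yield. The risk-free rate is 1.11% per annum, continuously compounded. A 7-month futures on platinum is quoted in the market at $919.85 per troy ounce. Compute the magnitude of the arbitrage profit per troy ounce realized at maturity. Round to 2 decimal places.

Fair futures: F* = S·e^(carry·T), with carry = (r + u) = 0.0111 + 0.0136 = 0.0247
F* = 931.36 · e^(0.0247 × 7/12) = 931.36 · e^0.014408 = 931.36 × 1.014512 = $944.8759
Market $919.85 < fair $944.8759: forward underpriced → reverse cash-and-carry (short spot, go long the forward).
At maturity, profit = |F_mkt − F*| = |919.85 − 944.8759| = $25.03 per troy ounce

$25.03 per troy ounce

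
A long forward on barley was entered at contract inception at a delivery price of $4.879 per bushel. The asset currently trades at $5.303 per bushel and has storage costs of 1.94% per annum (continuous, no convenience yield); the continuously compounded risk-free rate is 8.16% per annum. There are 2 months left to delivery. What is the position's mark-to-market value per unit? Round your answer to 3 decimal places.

$0.507 per bushel

Current fair forward for the remaining 2 months: F = S·e^((r + u)·T), (r + u) = 0.0816 + 0.0194 = 0.1010
F = 5.303 · e^(0.1010 × 2/12) = 5.303 × 1.016976 = 5.3930
Value of long forward = (F − K)·e^(−rT) = (5.3930 − 4.879) · e^(−0.0816·2/12)
= 0.5140 × 0.986492 = 0.507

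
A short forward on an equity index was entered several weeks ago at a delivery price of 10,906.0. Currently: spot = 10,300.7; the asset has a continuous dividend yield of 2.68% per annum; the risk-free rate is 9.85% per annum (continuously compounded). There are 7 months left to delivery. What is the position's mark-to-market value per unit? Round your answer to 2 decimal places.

156.10

Current fair forward for the remaining 7 months: F = S·e^((r − q)·T), (r − q) = 0.0985 − 0.0268 = 0.0717
F = 10300.7 · e^(0.0717 × 7/12) = 10300.7 × 1.04271199 = 10740.6634
Value of long forward = (F − K)·e^(−rT) = (10740.6634 − 10906.0) · e^(−0.0985·7/12)
= -165.3366 × 0.94416123 = -156.10
Short position value = −(long value) = 156.10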